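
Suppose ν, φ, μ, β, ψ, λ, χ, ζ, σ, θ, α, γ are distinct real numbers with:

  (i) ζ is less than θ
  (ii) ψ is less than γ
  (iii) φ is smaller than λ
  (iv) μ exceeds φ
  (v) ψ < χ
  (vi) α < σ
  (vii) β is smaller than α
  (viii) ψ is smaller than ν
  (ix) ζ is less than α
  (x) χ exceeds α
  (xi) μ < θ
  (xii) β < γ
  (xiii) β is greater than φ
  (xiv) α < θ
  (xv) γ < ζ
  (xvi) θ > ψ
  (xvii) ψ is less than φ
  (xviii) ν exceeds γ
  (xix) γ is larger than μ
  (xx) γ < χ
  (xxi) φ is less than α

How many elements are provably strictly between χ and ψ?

The relations place ψ below χ. An element lies strictly between them when it is forced above ψ and also forced below χ.
Above ψ: {φ, μ, β, γ, λ, ζ, ν, α, θ, σ}. Below χ: {φ, μ, β, γ, ζ, α}.
Intersection: {φ, μ, β, γ, ζ, α} — 6.

6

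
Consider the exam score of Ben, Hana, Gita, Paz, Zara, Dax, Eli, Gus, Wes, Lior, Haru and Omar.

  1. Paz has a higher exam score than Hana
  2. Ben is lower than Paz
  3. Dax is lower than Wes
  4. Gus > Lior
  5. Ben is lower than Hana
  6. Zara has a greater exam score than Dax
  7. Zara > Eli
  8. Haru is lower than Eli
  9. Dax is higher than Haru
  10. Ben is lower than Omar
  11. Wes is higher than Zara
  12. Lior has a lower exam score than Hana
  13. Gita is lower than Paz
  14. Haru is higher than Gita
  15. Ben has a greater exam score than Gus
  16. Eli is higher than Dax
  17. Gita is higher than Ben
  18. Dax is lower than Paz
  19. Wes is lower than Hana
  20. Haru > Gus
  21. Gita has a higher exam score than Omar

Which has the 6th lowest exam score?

Haru

Chaining the given pairs: Lior < Gus < Ben < Omar < Gita < Haru < Dax < Eli < Zara < Wes < Hana < Paz.
The 6th smallest is Haru.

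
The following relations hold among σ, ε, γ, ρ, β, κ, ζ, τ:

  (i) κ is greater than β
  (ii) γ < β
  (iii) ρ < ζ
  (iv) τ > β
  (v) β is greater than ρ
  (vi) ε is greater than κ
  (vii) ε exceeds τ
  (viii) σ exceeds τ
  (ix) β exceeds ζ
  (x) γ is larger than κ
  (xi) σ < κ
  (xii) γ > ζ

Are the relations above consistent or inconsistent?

inconsistent

We have κ < γ stated directly, yet also γ < β < τ < σ < κ by chaining the others — so γ < κ. Contradiction.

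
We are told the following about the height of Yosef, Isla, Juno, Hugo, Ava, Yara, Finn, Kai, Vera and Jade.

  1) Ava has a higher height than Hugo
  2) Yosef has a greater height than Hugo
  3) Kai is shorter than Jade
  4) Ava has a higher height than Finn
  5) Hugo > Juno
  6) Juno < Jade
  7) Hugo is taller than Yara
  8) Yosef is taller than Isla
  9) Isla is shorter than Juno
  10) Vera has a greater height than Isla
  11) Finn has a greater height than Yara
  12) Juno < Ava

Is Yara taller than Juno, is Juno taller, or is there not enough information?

Following every chain through Yara: above Yara we get Hugo, Yosef, Finn, Ava.
Juno is not reached, and no chain runs the other way from Juno to Yara.
So the given relations leave the order of Yara and Juno undetermined.

undetermined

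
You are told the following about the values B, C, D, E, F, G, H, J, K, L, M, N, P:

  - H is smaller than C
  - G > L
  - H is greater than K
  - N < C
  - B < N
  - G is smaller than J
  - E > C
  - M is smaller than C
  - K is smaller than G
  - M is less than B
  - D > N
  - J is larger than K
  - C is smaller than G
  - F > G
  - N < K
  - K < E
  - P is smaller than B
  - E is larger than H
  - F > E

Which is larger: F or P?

P < B and B < N give P < N.
With N < K: P < B < N < K.
Then K < H extends the chain to H.
With H < C: P < B < N < K < H < C.
Then C < E extends the chain to E.
With E < F: P < B < N < K < H < C < E < F.
So P < F; F is the larger of the two.

F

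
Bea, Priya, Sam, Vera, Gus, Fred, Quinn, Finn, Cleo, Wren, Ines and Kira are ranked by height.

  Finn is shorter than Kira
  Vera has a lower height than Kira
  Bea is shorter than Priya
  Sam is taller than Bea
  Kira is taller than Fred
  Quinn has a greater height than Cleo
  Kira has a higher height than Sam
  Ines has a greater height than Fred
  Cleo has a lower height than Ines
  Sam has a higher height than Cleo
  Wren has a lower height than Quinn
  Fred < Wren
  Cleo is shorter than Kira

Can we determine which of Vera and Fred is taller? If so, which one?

Following every chain through Fred: above Fred we get Ines, Wren, Kira, Quinn.
Vera is not reached, and no chain runs the other way from Vera to Fred.
So the given relations leave the order of Fred and Vera undetermined.

undetermined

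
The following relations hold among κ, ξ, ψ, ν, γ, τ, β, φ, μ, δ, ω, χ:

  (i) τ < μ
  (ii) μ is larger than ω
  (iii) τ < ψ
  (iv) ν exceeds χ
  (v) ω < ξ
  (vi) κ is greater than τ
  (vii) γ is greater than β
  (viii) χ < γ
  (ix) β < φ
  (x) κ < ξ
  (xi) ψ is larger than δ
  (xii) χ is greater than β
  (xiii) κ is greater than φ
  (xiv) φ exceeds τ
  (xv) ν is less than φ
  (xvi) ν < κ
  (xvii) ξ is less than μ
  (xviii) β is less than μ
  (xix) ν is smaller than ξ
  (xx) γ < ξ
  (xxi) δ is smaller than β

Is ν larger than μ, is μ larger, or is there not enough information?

Chaining the given relations: ν < φ < κ < ξ < μ.
So μ is larger.

μ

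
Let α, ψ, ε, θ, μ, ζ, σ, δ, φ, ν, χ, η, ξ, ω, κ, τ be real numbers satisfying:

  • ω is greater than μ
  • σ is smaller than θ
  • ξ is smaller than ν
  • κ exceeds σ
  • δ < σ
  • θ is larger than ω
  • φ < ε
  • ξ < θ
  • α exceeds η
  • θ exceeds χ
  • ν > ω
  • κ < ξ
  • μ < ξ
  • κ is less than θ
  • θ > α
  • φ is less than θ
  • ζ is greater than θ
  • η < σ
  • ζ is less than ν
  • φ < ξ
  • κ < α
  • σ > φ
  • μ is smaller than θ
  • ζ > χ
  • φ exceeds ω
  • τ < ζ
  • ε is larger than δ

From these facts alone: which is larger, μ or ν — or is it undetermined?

Chaining the given relations: μ < ω < φ < σ < κ < α < θ < ζ < ν.
So ν is larger.

ν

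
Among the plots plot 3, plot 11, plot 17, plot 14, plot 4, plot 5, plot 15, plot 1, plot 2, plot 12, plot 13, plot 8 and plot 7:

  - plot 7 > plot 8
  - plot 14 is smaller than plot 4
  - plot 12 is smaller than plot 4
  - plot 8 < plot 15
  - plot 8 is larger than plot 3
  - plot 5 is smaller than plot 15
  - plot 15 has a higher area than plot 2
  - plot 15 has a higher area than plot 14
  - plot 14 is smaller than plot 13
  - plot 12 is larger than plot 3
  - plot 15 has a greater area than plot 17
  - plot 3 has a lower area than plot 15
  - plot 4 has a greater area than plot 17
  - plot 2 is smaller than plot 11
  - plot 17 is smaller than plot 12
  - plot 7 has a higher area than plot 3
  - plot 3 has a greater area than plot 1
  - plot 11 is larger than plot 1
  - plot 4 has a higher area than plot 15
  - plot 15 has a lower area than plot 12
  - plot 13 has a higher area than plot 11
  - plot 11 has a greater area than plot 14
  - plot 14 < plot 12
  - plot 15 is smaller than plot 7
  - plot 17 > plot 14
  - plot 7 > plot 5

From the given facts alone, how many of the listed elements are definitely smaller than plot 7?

From plot 7 the given relations immediately reach plot 3, plot 5, plot 8, plot 15.
From those, plot 14, plot 2, plot 17, plot 1 — 8 in total.
No other element is forced below plot 7 by the given relations, so the count is 8.

8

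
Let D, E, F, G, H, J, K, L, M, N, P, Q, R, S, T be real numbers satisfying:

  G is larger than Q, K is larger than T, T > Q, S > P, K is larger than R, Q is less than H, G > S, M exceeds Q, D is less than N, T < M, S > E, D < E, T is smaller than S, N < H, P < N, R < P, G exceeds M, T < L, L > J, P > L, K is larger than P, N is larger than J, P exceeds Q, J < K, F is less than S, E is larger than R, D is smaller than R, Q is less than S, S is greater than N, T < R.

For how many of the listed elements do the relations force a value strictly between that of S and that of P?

Chaining upward from P reaches: N, H, K, G.
Chaining downward from S reaches: J, Q, T, L, F, D, R, E, N.
Strictly between P and S are those in both lists: N — 1 element.

1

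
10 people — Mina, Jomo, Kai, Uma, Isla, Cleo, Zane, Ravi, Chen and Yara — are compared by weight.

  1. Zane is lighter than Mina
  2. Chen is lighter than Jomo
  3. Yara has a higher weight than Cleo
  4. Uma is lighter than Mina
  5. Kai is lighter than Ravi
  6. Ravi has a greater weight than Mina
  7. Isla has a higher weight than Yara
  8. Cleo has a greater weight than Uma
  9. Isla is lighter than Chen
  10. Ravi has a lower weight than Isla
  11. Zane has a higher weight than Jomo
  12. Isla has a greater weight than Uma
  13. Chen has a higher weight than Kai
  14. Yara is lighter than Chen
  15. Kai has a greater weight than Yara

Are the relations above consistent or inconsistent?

inconsistent

We have Mina < Ravi stated directly, yet also Ravi < Isla < Chen < Jomo < Zane < Mina by chaining the others — so Ravi < Mina. Contradiction.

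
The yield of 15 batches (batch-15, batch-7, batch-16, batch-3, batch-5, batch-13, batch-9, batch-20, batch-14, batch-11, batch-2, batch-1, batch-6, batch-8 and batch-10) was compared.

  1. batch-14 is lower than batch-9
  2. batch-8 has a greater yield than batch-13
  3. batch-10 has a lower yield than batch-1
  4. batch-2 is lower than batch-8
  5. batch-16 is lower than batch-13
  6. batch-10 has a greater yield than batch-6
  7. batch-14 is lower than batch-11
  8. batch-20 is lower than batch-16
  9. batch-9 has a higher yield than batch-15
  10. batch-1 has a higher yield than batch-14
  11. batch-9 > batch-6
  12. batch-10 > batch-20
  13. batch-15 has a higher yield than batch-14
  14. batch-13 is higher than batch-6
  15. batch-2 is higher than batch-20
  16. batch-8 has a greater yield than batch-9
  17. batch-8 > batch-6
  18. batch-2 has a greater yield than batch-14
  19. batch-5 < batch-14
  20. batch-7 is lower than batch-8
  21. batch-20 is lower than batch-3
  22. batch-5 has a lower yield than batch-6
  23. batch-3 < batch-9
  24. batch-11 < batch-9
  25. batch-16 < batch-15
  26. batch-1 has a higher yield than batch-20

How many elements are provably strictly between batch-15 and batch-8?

Chaining upward from batch-15 reaches: batch-9.
Chaining downward from batch-8 reaches: batch-5, batch-20, batch-6, batch-14, batch-16, batch-7, batch-2, batch-3, batch-11, batch-13, batch-9.
Strictly between batch-15 and batch-8 are those in both lists: batch-9 — 1 element.

1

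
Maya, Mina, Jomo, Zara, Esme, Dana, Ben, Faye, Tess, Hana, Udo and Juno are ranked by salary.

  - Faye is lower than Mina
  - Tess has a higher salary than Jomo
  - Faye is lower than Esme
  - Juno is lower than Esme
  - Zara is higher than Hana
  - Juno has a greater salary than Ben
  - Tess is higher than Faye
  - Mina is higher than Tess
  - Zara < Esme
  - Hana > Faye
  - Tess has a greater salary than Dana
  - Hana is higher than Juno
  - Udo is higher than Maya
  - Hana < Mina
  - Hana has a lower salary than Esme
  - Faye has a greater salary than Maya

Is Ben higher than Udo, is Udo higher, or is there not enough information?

undetermined

Following every chain through Ben: above Ben we get Juno, Hana, Mina, Zara, Esme.
Udo is not reached, and no chain runs the other way from Udo to Ben.
So the given relations leave the order of Ben and Udo undetermined.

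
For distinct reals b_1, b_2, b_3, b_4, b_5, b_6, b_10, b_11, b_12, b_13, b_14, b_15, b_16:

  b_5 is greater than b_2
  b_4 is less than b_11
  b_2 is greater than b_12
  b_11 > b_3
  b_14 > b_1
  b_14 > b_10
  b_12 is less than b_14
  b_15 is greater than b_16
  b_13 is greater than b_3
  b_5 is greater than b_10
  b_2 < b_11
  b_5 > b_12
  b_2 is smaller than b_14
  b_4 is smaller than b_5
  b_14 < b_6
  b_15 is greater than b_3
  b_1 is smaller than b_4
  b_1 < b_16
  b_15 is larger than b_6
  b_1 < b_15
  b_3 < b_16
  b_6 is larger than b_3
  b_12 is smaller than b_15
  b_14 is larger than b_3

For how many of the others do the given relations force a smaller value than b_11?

The elements the relations force below b_11 are b_3, b_12, b_2, b_1, b_4 — no chain reaches any other.
That is 5.

5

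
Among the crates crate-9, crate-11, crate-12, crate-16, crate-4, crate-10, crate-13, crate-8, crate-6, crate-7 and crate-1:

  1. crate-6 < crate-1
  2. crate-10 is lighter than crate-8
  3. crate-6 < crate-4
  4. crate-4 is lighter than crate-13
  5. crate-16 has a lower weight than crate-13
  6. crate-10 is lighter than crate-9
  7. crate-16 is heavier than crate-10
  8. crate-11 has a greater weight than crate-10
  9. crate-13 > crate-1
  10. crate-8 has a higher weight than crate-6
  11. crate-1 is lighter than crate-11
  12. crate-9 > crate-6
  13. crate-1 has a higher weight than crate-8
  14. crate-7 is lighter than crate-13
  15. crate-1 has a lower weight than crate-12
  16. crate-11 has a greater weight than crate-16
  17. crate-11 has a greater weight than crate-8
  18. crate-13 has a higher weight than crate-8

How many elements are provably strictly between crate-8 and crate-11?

1

The relations place crate-8 below crate-11. An element lies strictly between them when it is forced above crate-8 and also forced below crate-11.
Above crate-8: {crate-1, crate-13, crate-12}. Below crate-11: {crate-10, crate-6, crate-1, crate-16}.
Intersection: {crate-1} — 1.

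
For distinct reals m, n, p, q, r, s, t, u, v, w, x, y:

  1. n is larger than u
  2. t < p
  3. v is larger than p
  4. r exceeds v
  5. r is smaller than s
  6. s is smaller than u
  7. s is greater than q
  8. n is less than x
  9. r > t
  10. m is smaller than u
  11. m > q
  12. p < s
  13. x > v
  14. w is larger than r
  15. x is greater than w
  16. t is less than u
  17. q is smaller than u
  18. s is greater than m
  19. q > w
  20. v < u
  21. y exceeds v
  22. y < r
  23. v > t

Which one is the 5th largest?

m

The consecutive relations fix a unique order: t < p < v < y < r < w < q < m < s < u < n < x.
The 5th largest is m.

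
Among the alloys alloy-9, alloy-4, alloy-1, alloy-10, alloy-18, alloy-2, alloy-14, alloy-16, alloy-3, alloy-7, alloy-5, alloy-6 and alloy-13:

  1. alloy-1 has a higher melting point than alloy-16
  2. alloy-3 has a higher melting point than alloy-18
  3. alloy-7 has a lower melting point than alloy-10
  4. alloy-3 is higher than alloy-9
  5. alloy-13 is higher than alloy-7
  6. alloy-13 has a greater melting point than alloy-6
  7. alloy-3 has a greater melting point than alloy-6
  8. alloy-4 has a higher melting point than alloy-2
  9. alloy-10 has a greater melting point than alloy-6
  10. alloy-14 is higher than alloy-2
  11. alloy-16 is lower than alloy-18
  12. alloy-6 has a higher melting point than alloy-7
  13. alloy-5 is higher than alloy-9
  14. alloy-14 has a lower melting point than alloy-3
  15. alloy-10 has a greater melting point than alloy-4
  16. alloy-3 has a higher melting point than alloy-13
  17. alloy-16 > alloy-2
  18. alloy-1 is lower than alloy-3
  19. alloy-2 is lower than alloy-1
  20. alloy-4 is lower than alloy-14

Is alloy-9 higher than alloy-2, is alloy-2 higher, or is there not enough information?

undetermined

Following every chain through alloy-2: above alloy-2 we get alloy-4, alloy-14, alloy-16, alloy-1, alloy-18, alloy-3, alloy-10.
alloy-9 is not reached, and no chain runs the other way from alloy-9 to alloy-2.
So the given relations leave the order of alloy-2 and alloy-9 undetermined.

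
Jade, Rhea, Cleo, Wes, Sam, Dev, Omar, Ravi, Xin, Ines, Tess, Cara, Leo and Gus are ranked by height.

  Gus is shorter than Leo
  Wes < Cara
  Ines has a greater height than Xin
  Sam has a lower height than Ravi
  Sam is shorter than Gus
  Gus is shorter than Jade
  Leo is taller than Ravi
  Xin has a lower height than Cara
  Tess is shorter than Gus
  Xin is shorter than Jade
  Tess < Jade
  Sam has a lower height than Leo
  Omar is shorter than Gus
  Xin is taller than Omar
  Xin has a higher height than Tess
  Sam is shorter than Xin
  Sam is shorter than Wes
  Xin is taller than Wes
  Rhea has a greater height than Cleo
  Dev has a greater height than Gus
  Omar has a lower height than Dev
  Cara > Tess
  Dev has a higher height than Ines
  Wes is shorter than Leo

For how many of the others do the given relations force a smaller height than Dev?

7

From Dev the given relations immediately reach Omar, Gus, Ines.
From those, Sam, Tess, Xin — 6 in total.
From those, Wes — 7 in total.
No other element is forced below Dev by the given relations, so the count is 7.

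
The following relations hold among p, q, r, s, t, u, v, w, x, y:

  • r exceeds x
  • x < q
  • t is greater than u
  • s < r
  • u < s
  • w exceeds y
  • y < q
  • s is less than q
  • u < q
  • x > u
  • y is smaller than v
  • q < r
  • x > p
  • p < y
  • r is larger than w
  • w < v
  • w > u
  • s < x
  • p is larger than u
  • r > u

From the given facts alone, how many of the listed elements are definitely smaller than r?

The elements the relations force below r are u, p, s, y, w, x, q — no chain reaches any other.
That is 7.

7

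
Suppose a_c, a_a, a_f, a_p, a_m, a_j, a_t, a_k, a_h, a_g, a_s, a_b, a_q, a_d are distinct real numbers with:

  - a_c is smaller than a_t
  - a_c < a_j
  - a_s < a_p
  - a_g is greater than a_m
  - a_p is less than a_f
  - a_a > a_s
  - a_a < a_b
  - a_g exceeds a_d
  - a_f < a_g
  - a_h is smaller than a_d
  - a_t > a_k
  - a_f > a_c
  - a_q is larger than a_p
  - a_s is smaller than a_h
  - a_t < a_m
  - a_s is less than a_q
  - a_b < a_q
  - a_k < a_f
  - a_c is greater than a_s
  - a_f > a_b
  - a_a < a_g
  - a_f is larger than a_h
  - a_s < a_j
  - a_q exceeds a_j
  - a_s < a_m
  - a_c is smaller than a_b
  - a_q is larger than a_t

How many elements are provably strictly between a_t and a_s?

1

Chaining upward from a_s reaches: a_a, a_c, a_b, a_h, a_j, a_d, a_m, a_p, a_f, a_g, a_q.
Chaining downward from a_t reaches: a_k, a_c.
Strictly between a_s and a_t are those in both lists: a_c — 1 element.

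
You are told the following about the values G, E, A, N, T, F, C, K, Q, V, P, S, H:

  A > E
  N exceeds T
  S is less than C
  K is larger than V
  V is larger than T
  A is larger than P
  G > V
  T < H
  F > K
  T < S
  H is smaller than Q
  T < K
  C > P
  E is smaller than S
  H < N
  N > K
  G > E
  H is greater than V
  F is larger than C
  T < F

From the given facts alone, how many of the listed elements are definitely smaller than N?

4

The elements the relations force below N are T, V, H, K — no chain reaches any other.
That is 4.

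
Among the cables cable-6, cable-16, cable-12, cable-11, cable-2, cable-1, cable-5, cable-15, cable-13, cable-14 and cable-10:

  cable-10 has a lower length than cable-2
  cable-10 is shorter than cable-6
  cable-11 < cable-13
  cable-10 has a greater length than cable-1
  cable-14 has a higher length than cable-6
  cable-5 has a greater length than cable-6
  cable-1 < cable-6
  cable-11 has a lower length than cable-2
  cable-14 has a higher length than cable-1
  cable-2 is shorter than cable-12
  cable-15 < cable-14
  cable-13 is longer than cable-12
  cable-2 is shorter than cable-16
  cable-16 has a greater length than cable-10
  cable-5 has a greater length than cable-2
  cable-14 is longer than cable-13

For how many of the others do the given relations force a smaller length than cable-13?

5

From cable-13 the given relations immediately reach cable-11, cable-12.
From those, cable-2 — 3 in total.
From those, cable-10 — 4 in total.
From those, cable-1 — 5 in total.
Nothing else is reachable below cable-13; 5 in all.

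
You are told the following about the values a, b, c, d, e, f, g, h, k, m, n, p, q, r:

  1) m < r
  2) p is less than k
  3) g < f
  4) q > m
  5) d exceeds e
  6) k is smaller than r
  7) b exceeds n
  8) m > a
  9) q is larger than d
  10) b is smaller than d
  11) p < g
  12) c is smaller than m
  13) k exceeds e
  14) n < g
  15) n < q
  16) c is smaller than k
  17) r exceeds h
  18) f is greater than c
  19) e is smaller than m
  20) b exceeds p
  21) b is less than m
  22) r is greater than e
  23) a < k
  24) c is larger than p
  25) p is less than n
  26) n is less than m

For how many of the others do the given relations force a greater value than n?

7

The elements the relations force above n are g, b, m, r, d, q, f — no chain reaches any other.
That is 7.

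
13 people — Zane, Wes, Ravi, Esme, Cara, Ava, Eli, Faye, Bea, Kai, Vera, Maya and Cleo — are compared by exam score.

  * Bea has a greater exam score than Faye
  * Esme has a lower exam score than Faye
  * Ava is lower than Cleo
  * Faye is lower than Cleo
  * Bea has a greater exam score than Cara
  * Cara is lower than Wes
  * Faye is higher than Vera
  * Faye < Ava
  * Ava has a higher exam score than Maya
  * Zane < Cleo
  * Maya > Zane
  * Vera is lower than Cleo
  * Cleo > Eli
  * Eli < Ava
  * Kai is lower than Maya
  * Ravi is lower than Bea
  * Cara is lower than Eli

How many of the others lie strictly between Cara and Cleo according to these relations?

The relations place Cara below Cleo. An element lies strictly between them when it is forced above Cara and also forced below Cleo.
Above Cara: {Eli, Wes, Bea, Ava}. Below Cleo: {Vera, Eli, Kai, Zane, Esme, Faye, Maya, Ava}.
Intersection: {Eli, Ava} — 2.

2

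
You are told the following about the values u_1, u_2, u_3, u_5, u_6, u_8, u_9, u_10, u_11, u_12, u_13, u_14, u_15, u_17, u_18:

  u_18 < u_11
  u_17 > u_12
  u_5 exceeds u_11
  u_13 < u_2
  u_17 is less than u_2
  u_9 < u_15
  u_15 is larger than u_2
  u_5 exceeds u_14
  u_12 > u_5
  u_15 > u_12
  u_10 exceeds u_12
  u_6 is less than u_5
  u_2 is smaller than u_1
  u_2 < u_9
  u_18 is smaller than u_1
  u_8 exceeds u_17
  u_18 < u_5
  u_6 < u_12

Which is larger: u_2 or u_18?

u_2

u_18 < u_11 < u_5 < u_12 < u_17 < u_2, by transitivity through u_11, u_5, u_12, u_17.
So u_18 < u_2; u_2 is the larger of the two.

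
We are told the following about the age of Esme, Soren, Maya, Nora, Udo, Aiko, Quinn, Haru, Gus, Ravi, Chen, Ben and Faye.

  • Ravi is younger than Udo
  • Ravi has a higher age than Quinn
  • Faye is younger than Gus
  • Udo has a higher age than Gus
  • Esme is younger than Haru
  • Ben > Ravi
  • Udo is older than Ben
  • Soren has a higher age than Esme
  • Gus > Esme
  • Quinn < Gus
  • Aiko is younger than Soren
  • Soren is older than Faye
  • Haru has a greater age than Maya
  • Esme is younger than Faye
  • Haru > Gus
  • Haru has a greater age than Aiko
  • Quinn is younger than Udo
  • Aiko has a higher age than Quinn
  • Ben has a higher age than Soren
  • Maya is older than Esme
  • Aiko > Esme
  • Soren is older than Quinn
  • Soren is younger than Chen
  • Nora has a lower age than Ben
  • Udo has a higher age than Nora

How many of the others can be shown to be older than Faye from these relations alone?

The elements the relations force above Faye are Soren, Ben, Chen, Gus, Haru, Udo — no chain reaches any other.
That is 6.

6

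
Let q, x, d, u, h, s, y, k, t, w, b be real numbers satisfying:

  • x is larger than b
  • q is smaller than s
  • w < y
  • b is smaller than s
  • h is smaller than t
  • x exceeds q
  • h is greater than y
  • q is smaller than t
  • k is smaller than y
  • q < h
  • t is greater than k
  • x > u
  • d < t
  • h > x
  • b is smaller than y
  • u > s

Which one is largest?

Chaining downward from t: directly below it, q, d, k, h; then x, y; then b, w, u; then s.
That covers every other element, and nothing is given above t, so t is the largest.

t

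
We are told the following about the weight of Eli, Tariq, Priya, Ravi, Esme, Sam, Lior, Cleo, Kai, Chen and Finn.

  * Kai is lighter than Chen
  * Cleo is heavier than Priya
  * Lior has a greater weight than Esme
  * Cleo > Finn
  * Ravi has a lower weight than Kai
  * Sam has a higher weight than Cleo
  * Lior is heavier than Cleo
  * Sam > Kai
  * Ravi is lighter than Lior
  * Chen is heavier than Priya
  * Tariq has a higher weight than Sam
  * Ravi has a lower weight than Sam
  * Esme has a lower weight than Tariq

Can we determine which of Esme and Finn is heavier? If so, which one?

Following every chain through Finn: above Finn we get Cleo, Lior, Sam, Tariq.
Esme is not reached, and no chain runs the other way from Esme to Finn.
So the given relations leave the order of Finn and Esme undetermined.

undetermined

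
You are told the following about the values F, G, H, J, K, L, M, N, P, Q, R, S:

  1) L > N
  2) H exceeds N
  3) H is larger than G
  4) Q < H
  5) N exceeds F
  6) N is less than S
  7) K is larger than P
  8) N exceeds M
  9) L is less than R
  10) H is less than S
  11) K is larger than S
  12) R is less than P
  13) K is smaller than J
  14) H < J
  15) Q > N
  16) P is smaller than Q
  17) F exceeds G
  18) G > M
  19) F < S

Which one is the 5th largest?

Q

Piecing the relations together gives one ordering: M < G < F < N < L < R < P < Q < H < S < K < J.
Counting 5 from the largest end gives Q.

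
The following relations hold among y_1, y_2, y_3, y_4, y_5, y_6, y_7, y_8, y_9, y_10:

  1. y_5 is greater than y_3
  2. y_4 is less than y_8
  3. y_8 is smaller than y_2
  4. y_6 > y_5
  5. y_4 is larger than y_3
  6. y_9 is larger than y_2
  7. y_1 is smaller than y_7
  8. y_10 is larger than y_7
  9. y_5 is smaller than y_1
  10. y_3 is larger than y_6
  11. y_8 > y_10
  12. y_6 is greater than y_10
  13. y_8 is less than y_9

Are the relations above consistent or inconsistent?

We have y_3 < y_5 stated directly, yet also y_5 < y_1 < y_7 < y_10 < y_6 < y_3 by chaining the others — so y_5 < y_3. Contradiction.

inconsistent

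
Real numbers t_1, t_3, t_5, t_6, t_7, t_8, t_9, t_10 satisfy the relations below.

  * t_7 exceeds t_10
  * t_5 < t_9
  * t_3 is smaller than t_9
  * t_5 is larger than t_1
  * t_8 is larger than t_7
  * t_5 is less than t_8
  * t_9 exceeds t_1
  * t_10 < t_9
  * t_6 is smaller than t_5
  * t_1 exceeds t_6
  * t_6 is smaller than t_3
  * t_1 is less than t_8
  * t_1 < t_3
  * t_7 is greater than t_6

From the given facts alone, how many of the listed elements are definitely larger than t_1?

Directly above t_1: t_3, t_5, t_9, t_8.
Nothing else is reachable above t_1; 4 in all.

4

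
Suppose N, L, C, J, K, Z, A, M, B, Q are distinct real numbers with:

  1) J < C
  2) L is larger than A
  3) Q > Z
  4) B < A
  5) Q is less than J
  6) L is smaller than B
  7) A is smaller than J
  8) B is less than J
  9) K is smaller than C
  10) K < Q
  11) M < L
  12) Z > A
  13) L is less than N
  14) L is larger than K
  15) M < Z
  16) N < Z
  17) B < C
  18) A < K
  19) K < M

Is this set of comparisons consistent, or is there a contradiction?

Chaining the given relations yields B < A < K < M < L, so B < L. But one relation states L < B. These cannot both hold.

inconsistent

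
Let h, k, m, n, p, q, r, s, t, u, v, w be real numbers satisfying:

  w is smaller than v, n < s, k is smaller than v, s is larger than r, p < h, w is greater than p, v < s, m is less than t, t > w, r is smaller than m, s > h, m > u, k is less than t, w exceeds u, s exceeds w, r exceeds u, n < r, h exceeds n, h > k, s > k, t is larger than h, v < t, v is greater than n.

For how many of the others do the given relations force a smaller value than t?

The elements the relations force below t are u, p, k, w, n, h, r, v, m — no chain reaches any other.
That is 9.

9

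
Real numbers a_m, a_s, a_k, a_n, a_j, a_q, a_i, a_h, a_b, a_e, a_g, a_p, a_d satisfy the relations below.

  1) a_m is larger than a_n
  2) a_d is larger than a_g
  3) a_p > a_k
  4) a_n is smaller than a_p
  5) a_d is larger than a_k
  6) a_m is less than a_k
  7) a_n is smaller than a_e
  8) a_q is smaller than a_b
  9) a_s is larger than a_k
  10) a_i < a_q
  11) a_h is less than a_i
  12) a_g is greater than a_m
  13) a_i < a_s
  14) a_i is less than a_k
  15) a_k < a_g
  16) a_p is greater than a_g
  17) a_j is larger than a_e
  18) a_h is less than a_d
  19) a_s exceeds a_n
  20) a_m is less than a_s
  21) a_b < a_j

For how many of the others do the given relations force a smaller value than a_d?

From a_d the given relations immediately reach a_h, a_k, a_g.
From those, a_m, a_i — 5 in total.
From those, a_n — 6 in total.
Nothing else is reachable below a_d; 6 in all.

6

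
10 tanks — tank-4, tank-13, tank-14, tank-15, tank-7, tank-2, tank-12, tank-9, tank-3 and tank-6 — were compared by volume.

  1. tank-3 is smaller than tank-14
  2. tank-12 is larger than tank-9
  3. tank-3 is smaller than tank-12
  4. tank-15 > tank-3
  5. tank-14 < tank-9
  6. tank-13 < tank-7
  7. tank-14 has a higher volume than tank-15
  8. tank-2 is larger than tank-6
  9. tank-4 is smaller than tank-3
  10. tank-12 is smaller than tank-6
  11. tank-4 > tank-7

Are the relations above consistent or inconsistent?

Every relation is compatible with tank-13 < tank-7 < tank-4 < tank-3 < tank-15 < tank-14 < tank-9 < tank-12 < tank-6 < tank-2; the set is consistent.

consistent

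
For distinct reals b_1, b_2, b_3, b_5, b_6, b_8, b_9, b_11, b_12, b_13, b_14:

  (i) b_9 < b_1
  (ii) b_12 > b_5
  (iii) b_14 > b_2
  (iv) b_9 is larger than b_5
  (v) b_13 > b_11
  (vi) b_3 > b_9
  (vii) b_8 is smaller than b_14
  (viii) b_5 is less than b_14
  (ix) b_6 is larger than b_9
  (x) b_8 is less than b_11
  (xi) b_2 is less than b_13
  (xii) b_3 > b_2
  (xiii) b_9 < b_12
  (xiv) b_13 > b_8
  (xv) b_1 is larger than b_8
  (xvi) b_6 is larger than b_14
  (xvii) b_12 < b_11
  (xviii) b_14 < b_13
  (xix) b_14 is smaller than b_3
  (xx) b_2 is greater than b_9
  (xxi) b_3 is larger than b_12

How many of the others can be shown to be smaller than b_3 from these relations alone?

From b_3 the given relations immediately reach b_9, b_2, b_14, b_12.
From those, b_5, b_8 — 6 in total.
Nothing else is reachable below b_3; 6 in all.

6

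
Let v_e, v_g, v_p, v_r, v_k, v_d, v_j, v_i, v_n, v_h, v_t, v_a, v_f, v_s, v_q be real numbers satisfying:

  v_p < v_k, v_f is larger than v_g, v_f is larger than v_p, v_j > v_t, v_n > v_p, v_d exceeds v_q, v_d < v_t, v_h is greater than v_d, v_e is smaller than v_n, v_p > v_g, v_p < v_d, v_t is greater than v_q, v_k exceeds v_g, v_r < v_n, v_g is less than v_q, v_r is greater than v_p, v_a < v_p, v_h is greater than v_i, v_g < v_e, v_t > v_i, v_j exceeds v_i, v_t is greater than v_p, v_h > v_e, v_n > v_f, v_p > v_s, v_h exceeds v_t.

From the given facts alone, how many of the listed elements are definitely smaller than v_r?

The elements the relations force below v_r are v_a, v_g, v_s, v_p — no chain reaches any other.
That is 4.

4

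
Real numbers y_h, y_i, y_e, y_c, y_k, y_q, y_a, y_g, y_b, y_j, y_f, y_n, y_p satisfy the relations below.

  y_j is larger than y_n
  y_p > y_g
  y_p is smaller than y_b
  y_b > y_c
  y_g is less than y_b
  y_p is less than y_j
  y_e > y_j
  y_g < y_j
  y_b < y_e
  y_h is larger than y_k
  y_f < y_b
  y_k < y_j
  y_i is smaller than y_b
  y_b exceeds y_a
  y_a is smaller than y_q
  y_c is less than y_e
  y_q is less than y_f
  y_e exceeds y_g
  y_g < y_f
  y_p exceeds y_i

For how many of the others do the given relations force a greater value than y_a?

From y_a the given relations immediately reach y_q, y_b.
From those, y_f, y_e — 4 in total.
Nothing else is reachable above y_a; 4 in all.

4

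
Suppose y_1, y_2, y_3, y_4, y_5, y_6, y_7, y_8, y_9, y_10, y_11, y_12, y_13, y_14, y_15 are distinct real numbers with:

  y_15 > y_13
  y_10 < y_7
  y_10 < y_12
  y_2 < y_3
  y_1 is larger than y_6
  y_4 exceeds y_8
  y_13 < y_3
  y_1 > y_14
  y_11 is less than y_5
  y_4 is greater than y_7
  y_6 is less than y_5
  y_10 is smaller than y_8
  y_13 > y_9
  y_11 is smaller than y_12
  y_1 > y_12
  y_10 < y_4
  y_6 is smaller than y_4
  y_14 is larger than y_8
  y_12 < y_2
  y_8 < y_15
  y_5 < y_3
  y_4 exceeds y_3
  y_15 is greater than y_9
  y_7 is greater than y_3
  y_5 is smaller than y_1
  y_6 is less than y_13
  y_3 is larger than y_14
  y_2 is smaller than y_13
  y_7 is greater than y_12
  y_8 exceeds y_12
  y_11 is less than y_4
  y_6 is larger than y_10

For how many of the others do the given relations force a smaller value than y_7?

11

Directly below y_7: y_10, y_12, y_3.
One step further: y_11, y_2, y_5, y_14, y_13 (8 so far).
One step further: y_9, y_6, y_8 (11 so far).
No other element is forced below y_7 by the given relations, so the count is 11.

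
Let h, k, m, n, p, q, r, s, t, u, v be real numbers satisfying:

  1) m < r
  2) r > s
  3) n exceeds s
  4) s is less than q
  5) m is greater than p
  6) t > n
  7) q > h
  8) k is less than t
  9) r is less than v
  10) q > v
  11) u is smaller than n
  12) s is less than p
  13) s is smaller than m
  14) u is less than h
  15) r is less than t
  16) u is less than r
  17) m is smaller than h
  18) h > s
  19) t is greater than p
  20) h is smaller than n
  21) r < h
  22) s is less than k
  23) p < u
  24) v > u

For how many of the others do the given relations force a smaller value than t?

Directly below t: p, k, r, n.
One step further: s, m, u, h (8 so far).
Nothing else is reachable below t; 8 in all.

8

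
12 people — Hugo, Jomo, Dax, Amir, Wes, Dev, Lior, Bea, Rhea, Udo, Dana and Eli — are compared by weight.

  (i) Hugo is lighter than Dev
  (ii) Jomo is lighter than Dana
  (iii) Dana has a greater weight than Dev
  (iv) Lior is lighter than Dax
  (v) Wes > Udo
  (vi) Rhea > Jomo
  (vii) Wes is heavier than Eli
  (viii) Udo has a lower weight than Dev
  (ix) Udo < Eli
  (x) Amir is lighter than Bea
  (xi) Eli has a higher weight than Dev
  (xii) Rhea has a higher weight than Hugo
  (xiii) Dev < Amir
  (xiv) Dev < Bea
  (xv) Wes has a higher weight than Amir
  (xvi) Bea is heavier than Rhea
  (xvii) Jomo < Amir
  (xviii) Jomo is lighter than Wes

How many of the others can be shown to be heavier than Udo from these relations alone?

Directly above Udo: Dev, Eli, Wes.
One step further: Amir, Dana, Bea (6 so far).
No other element is forced above Udo by the given relations, so the count is 6.

6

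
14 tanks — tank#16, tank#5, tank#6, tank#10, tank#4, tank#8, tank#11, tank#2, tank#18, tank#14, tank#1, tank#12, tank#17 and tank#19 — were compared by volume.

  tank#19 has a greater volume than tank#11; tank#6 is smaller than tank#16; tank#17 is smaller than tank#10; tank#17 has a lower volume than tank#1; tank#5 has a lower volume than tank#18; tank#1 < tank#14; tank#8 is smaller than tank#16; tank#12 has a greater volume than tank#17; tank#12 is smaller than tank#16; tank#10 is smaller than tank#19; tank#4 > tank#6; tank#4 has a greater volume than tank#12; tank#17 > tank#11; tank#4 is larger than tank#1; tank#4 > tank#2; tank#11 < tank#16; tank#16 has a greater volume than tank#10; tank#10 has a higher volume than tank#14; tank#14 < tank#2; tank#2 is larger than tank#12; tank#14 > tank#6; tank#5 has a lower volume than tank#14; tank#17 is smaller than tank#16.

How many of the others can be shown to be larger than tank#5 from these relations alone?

7

Directly above tank#5: tank#18, tank#14.
One step further: tank#10, tank#2 (4 so far).
One step further: tank#16, tank#4, tank#19 (7 so far).
No other element is forced above tank#5 by the given relations, so the count is 7.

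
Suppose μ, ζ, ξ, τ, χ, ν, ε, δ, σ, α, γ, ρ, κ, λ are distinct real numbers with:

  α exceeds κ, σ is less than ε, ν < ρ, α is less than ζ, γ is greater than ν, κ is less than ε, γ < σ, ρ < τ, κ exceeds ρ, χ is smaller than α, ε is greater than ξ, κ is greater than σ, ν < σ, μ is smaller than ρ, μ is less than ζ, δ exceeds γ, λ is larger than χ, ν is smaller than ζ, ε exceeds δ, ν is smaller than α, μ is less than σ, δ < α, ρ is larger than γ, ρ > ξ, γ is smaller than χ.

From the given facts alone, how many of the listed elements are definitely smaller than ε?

From ε the given relations immediately reach ξ, σ, δ, κ.
From those, ν, γ, μ, ρ — 8 in total.
Nothing else is reachable below ε; 8 in all.

8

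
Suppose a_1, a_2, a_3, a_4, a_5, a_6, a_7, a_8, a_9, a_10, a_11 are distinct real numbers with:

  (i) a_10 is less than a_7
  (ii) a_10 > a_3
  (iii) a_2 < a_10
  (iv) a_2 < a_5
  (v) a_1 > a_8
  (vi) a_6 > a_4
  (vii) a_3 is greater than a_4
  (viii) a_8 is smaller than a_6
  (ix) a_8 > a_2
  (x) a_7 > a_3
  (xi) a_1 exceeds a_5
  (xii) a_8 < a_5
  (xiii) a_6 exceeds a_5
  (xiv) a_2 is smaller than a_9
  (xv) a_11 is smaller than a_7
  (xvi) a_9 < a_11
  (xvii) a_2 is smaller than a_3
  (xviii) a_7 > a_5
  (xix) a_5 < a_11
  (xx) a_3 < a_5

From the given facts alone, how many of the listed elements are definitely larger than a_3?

Directly above a_3: a_10, a_5, a_7.
One step further: a_6, a_11, a_1 (6 so far).
No other element is forced above a_3 by the given relations, so the count is 6.

6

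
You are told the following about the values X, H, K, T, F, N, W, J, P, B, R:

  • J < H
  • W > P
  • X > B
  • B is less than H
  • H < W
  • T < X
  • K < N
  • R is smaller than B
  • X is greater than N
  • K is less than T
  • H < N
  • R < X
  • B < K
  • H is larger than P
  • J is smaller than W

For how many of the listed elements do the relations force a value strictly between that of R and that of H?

1

The relations place R below H. An element lies strictly between them when it is forced above R and also forced below H.
Above R: {B, K, W, N, T, X}. Below H: {B, P, J}.
Intersection: {B} — 1.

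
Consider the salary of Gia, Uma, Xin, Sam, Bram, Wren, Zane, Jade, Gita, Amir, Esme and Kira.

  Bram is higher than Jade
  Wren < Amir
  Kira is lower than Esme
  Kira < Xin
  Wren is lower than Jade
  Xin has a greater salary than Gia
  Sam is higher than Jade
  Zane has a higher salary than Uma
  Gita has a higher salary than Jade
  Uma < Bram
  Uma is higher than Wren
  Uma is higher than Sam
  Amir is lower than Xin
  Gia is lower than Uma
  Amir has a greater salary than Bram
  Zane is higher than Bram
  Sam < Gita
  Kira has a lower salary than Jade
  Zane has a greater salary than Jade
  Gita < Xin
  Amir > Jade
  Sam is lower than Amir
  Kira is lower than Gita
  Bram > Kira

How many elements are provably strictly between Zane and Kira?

4

The relations place Kira below Zane. An element lies strictly between them when it is forced above Kira and also forced below Zane.
Above Kira: {Jade, Sam, Uma, Bram, Gita, Esme, Amir, Xin}. Below Zane: {Gia, Wren, Jade, Sam, Uma, Bram}.
Intersection: {Jade, Sam, Uma, Bram} — 4.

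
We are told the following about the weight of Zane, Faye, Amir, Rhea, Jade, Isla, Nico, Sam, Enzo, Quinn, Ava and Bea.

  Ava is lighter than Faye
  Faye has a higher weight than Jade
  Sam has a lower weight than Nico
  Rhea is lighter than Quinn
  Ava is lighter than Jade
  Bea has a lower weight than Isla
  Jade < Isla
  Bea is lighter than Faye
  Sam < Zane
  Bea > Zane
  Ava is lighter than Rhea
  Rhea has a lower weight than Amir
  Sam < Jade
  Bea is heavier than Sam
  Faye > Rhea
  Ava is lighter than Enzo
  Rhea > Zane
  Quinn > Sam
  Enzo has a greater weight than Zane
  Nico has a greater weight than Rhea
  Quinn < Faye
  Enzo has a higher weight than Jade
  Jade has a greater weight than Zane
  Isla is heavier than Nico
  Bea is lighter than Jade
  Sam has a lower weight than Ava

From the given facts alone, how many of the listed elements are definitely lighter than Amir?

4

From Amir the given relations immediately reach Rhea.
From those, Ava, Zane — 3 in total.
From those, Sam — 4 in total.
No other element is forced below Amir by the given relations, so the count is 4.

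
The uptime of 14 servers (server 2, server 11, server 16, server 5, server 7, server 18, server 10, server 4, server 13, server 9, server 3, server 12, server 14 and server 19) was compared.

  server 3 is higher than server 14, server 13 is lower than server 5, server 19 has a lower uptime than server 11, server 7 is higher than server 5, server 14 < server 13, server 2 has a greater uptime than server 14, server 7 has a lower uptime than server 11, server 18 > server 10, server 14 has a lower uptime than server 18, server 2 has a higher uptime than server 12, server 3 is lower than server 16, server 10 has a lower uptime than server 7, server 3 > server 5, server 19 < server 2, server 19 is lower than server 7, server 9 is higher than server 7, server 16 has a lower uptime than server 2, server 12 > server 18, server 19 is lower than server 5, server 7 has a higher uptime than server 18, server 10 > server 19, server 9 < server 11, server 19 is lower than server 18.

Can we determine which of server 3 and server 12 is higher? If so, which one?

undetermined

Following every chain through server 3: above server 3 we get server 16, server 2; below server 3 we get server 14, server 19, server 13, server 5.
server 12 is not reached, and no chain runs the other way from server 12 to server 3.
So the given relations leave the order of server 3 and server 12 undetermined.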